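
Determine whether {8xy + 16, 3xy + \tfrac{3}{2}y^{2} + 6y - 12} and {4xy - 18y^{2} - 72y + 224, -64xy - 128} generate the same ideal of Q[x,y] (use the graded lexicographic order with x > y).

Yes, the ideals are equal.

For a fixed monomial order, each ideal has a unique reduced Gröbner basis; comparing bases decides equality.
Buchberger on the first generating set:
f_1 = 8xy + 16, LT = xy.
f_2 = 3xy + \tfrac{3}{2}y^{2} + 6y - 12, LT = xy.

S(f_1,f_2): lcm = xy. S = -\tfrac{1}{2}y^{2} - 2y + 6.
  reduce S modulo (f_1, f_2):
  remainder -\tfrac{1}{2}y^{2} - 2y + 6 ≠ 0; add g_3 = -\tfrac{1}{2}y^{2} - 2y + 6 to the basis.

S(f_1,g_3): lcm = xy^{2}. S = -4xy + 12x + 2y.
  reduce S modulo (f_1, f_2, g_3):
  remainder 12x + 2y + 8 ≠ 0; add g_4 = 12x + 2y + 8 to the basis.

The other S-polynomials (S(f_2,g_3), S(f_1,g_4), S(f_2,g_4), S(g_3,g_4)) all reduce to 0 modulo the current basis, so we have a Gröbner basis.
Inter-reduce: drop elements whose leading term is divisible by another's, tail-reduce, and make monic.
Reduced Gröbner basis: {y^{2} + 4y - 12, x + \tfrac{1}{6}y + \tfrac{2}{3}}.

Buchberger on the second generating set:
h_1 = 4xy - 18y^{2} - 72y + 224, LT = xy.
h_2 = -64xy - 128, LT = xy.

S(h_1,h_2): lcm = xy. S = -\tfrac{9}{2}y^{2} - 18y + 54.
  reduce S modulo (h_1, h_2):
  remainder -\tfrac{9}{2}y^{2} - 18y + 54 ≠ 0; add k_3 = -\tfrac{9}{2}y^{2} - 18y + 54 to the basis.

S(h_1,k_3): lcm = xy^{2}. S = -\tfrac{9}{2}y^{3} - 4xy - 18y^{2} + 12x + 56y.
  reduce S modulo (h_1, h_2, k_3):
  remainder 12x + 2y + 8 ≠ 0; add k_4 = 12x + 2y + 8 to the basis.

The other S-polynomials (S(h_2,k_3), S(h_1,k_4), S(h_2,k_4), S(k_3,k_4)) all reduce to 0 modulo the current basis, so we have a Gröbner basis.
Inter-reduce: drop elements whose leading term is divisible by another's, tail-reduce, and make monic.
Reduced Gröbner basis: {y^{2} + 4y - 12, x + \tfrac{1}{6}y + \tfrac{2}{3}}.

The two bases agree; hence the ideals are identical.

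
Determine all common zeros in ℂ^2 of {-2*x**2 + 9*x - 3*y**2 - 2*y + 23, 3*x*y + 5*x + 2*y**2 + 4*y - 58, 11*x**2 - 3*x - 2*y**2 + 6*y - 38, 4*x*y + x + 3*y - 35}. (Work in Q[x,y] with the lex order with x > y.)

Compute a lex Gröbner basis by Buchberger's algorithm.
f_1 = -2*x**2 + 9*x - 3*y**2 - 2*y + 23, LT = x**2.
f_2 = 3*x*y + 5*x + 2*y**2 + 4*y - 58, LT = x*y.
f_3 = 11*x**2 - 3*x - 2*y**2 + 6*y - 38, LT = x**2.
f_4 = 4*x*y + x + 3*y - 35, LT = x*y.

S(f_1,f_2): lcm = x**2*y. S = -5/3*x**2 - 2/3*x*y**2 - 35/6*x*y + 58/3*x + 3/2*y**3 + y**2 - 23/2*y.
  leading term x**2: subtract (5/6)·f_1 from -5/3*x**2 - 2/3*x*y**2 - 35/6*x*y + 58/3*x + 3/2*y**3 + y**2 - 23/2*y → -2/3*x*y**2 - 35/6*x*y + 71/6*x + 3/2*y**3 + 7/2*y**2 - 59/6*y - 115/6
  leading term x*y**2: subtract (-2/9*y)·f_2 from -2/3*x*y**2 - 35/6*x*y + 71/6*x + 3/2*y**3 + 7/2*y**2 - 59/6*y - 115/6 → -85/18*x*y + 71/6*x + 35/18*y**3 + 79/18*y**2 - 409/18*y - 115/6
  leading term x*y: subtract (-85/54)·f_2 from -85/18*x*y + 71/6*x + 35/18*y**3 + 79/18*y**2 - 409/18*y - 115/6 → 532/27*x + 35/18*y**3 + 407/54*y**2 - 887/54*y - 5965/54
  leading term x: no divisor's leading term divides it; move 532/27*x to the remainder.
  leading term y**3: no divisor's leading term divides it; move 35/18*y**3 to the remainder.
  leading term y**2: no divisor's leading term divides it; move 407/54*y**2 to the remainder.
  leading term y: no divisor's leading term divides it; move -887/54*y to the remainder.
  leading term 1: no divisor's leading term divides it; move -5965/54 to the remainder.
  remainder 532/27*x + 35/18*y**3 + 407/54*y**2 - 887/54*y - 5965/54 ≠ 0; add h_5 = 532/27*x + 35/18*y**3 + 407/54*y**2 - 887/54*y - 5965/54 to the basis.

S(f_1,f_3): lcm = x**2. S = -93/22*x + 37/22*y**2 + 5/11*y - 177/22.
  leading term x: subtract (-2511/11704)·h_5 from -93/22*x + 37/22*y**2 + 5/11*y - 177/22 → 1395/3344*y**3 + 77219/23408*y**2 - 71851/23408*y - 743073/23408
  leading term y**3: no divisor's leading term divides it; move 1395/3344*y**3 to the remainder.
  leading term y**2: no divisor's leading term divides it; move 77219/23408*y**2 to the remainder.
  leading term y: no divisor's leading term divides it; move -71851/23408*y to the remainder.
  leading term 1: no divisor's leading term divides it; move -743073/23408 to the remainder.
  remainder 1395/3344*y**3 + 77219/23408*y**2 - 71851/23408*y - 743073/23408 ≠ 0; add h_6 = 1395/3344*y**3 + 77219/23408*y**2 - 71851/23408*y - 743073/23408 to the basis.

S(f_1,f_4): lcm = x**2*y. S = -1/4*x**2 - 21/4*x*y + 35/4*x + 3/2*y**3 + y**2 - 23/2*y.
  leading term x**2: subtract (1/8)·f_1 from -1/4*x**2 - 21/4*x*y + 35/4*x + 3/2*y**3 + y**2 - 23/2*y → -21/4*x*y + 61/8*x + 3/2*y**3 + 11/8*y**2 - 45/4*y - 23/8
  leading term x*y: subtract (-7/4)·f_2 from -21/4*x*y + 61/8*x + 3/2*y**3 + 11/8*y**2 - 45/4*y - 23/8 → 131/8*x + 3/2*y**3 + 39/8*y**2 - 17/4*y - 835/8
  leading term x: subtract (3537/4256)·h_5 from 131/8*x + 3/2*y**3 + 39/8*y**2 - 17/4*y - 835/8 → -141/1216*y**3 - 11821/8512*y**2 + 80021/8512*y - 107025/8512
  leading term y**3: subtract (-517/1860)·h_6 from -141/1216*y**3 - 11821/8512*y**2 + 80021/8512*y - 107025/8512 → -6143/13020*y**2 + 27823/3255*y - 92863/4340
  leading term y**2: no divisor's leading term divides it; move -6143/13020*y**2 to the remainder.
  leading term y: no divisor's leading term divides it; move 27823/3255*y to the remainder.
  leading term 1: no divisor's leading term divides it; move -92863/4340 to the remainder.
  remainder -6143/13020*y**2 + 27823/3255*y - 92863/4340 ≠ 0; add h_7 = -6143/13020*y**2 + 27823/3255*y - 92863/4340 to the basis.

S(f_2,f_3): lcm = x**2*y. S = 5/3*x**2 + 2/3*x*y**2 + 53/33*x*y - 58/3*x + 2/11*y**3 - 6/11*y**2 + 38/11*y.
  leading term x**2: subtract (-5/6)·f_1 from 5/3*x**2 + 2/3*x*y**2 + 53/33*x*y - 58/3*x + 2/11*y**3 - 6/11*y**2 + 38/11*y → 2/3*x*y**2 + 53/33*x*y - 71/6*x + 2/11*y**3 - 67/22*y**2 + 59/33*y + 115/6
  leading term x*y**2: subtract (2/9*y)·f_2 from 2/3*x*y**2 + 53/33*x*y - 71/6*x + 2/11*y**3 - 67/22*y**2 + 59/33*y + 115/6 → 49/99*x*y - 71/6*x - 26/99*y**3 - 779/198*y**2 + 1453/99*y + 115/6
  leading term x*y: subtract (49/297)·f_2 from 49/99*x*y - 71/6*x - 26/99*y**3 - 779/198*y**2 + 1453/99*y + 115/6 → -7519/594*x - 26/99*y**3 - 2533/594*y**2 + 4163/297*y + 17069/594
  leading term x: subtract (-7519/11704)·h_5 from -7519/594*x - 26/99*y**3 - 2533/594*y**2 + 4163/297*y + 17069/594 → 3299/3344*y**3 + 13523/23408*y**2 + 81093/23408*y - 988497/23408
  leading term y**3: subtract (3299/1395)·h_6 from 3299/3344*y**3 + 13523/23408*y**2 + 81093/23408*y - 988497/23408 → -775924/107415*y**2 + 1151846/107415*y + 1175926/35805
  leading term y**2: subtract (3103696/202719)·h_7 from -775924/107415*y**2 + 1151846/107415*y + 1175926/35805 → -8118622/67573*y + 24355866/67573
  leading term y: no divisor's leading term divides it; move -8118622/67573*y to the remainder.
  leading term 1: no divisor's leading term divides it; move 24355866/67573 to the remainder.
  remainder -8118622/67573*y + 24355866/67573 ≠ 0; add h_8 = -8118622/67573*y + 24355866/67573 to the basis.

The other S-polynomials (S(f_2,f_4), S(f_3,f_4), S(f_1,h_5), S(f_2,h_5), S(f_3,h_5), S(f_4,h_5), S(f_1,h_6), S(f_2,h_6), S(f_3,h_6), S(f_4,h_6), S(h_5,h_6), S(f_1,h_7), S(f_2,h_7), S(f_3,h_7), S(f_4,h_7), S(h_5,h_7), S(h_6,h_7), S(f_1,h_8), S(f_2,h_8), S(f_3,h_8), S(f_4,h_8), S(h_5,h_8), S(h_6,h_8), S(h_7,h_8)) all reduce to 0 modulo the current basis, so we have a Gröbner basis.
Inter-reduce: drop elements whose leading term is divisible by another's, tail-reduce, and make monic.
Reduced Gröbner basis: {x - 2, y - 3}.

The lex basis is triangular: the last element involves only y. Solving y - 3 = 0 gives y ∈ {3}; substituting each value into the earlier elements determines the remaining variables.
  y = 3: the earlier basis element becomes x - 2 = 0, giving x = 2 — point (2, 3).
Substituting each solution back into the original system confirms all equations vanish.

{(2, 3)}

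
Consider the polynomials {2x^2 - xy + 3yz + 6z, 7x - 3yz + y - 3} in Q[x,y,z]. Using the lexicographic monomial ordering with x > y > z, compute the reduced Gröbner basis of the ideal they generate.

Buchberger's algorithm terminates because the ascending chain of leading-term ideals stabilizes.

f_1 = 2x^2 - xy + 3yz + 6z, LT = x^2.
f_2 = 7x - 3yz + y - 3, LT = x.

S(f_1,f_2): lcm = x^2. S = 3/7xyz - 9/14xy + 3/7x + 3/2yz + 3z.
  leading term xyz: subtract (3/49yz)·f_2 from 3/7xyz - 9/14xy + 3/7x + 3/2yz + 3z → -9/14xy + 3/7x + 9/49y^2z^2 - 3/49y^2z + 165/98yz + 3z
  leading term xy: subtract (-9/98y)·f_2 from -9/14xy + 3/7x + 9/49y^2z^2 - 3/49y^2z + 165/98yz + 3z → 3/7x + 9/49y^2z^2 - 33/98y^2z + 9/98y^2 + 165/98yz - 27/98y + 3z
  leading term x: subtract (3/49)·f_2 from 3/7x + 9/49y^2z^2 - 33/98y^2z + 9/98y^2 + 165/98yz - 27/98y + 3z → 9/49y^2z^2 - 33/98y^2z + 9/98y^2 + 183/98yz - 33/98y + 3z + 9/49
  leading term y^2z^2: no divisor's leading term divides it; move 9/49y^2z^2 to the remainder.
  leading term y^2z: no divisor's leading term divides it; move -33/98y^2z to the remainder.
  leading term y^2: no divisor's leading term divides it; move 9/98y^2 to the remainder.
  leading term yz: no divisor's leading term divides it; move 183/98yz to the remainder.
  leading term y: no divisor's leading term divides it; move -33/98y to the remainder.
  leading term z: no divisor's leading term divides it; move 3z to the remainder.
  leading term 1: no divisor's leading term divides it; move 9/49 to the remainder.
  remainder 9/49y^2z^2 - 33/98y^2z + 9/98y^2 + 183/98yz - 33/98y + 3z + 9/49 ≠ 0; add g_3 = 9/49y^2z^2 - 33/98y^2z + 9/98y^2 + 183/98yz - 33/98y + 3z + 9/49 to the basis.

The other S-polynomials (S(f_1,g_3), S(f_2,g_3)) all reduce to 0 modulo the current basis, so we have a Gröbner basis.
Inter-reduce: drop elements whose leading term is divisible by another's, tail-reduce, and make monic.

G = {x - 3/7yz + 1/7y - 3/7, y^2z^2 - 11/6y^2z + 1/2y^2 + 61/6yz - 11/6y + 49/3z + 1}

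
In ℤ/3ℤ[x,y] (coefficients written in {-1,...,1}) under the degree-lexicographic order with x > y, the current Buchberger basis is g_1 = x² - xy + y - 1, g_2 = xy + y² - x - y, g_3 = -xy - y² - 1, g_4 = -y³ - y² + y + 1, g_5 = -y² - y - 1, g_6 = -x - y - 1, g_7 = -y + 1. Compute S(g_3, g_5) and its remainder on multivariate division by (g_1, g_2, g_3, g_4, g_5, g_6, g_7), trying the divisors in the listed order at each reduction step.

S(g_3, g_5) = y³ - xy - x + y; remainder on division = 0.

lcm(LM(g_3), LM(g_5)) = xy².
S = (lcm/LT(g_3))·g_3 − (lcm/LT(g_5))·g_5 = y³ - xy - x + y.
Reduce S modulo (g_1, g_2, g_3, g_4, g_5, g_6, g_7) in that order:
  leading term y³: subtract (-1)·g_4 from y³ - xy - x + y → -xy - y² - x - y + 1
  leading term xy: subtract (-1)·g_2 from -xy - y² - x - y + 1 → x + y + 1
  leading term x: subtract (-1)·g_6 from x + y + 1 → 0
The remainder is 0, so this S-polynomial contributes no new basis element.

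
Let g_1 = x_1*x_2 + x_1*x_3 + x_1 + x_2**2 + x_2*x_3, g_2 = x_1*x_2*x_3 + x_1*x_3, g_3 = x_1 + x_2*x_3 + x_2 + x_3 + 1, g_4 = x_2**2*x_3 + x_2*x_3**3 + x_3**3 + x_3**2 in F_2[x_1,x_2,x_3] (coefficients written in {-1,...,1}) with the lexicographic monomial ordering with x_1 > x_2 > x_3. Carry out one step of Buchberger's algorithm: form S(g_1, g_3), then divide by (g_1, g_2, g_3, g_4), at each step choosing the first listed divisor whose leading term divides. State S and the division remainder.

lcm(LM(g_1), LM(g_3)) = x_1*x_2.
S = (lcm/LT(g_1))·g_1 − (lcm/LT(g_3))·g_3 = x_1*x_3 + x_1 + x_2**2*x_3 + x_2.
Reduce S modulo (g_1, g_2, g_3, g_4) in that order:
  leading term x_1*x_3: subtract (x_3)·g_3 from x_1*x_3 + x_1 + x_2**2*x_3 + x_2 → x_1 + x_2**2*x_3 + x_2*x_3**2 + x_2*x_3 + x_2 + x_3**2 + x_3
  leading term x_1: subtract (1)·g_3 from x_1 + x_2**2*x_3 + x_2*x_3**2 + x_2*x_3 + x_2 + x_3**2 + x_3 → x_2**2*x_3 + x_2*x_3**2 + x_3**2 + 1
  leading term x_2**2*x_3: subtract (1)·g_4 from x_2**2*x_3 + x_2*x_3**2 + x_3**2 + 1 → x_2*x_3**3 + x_2*x_3**2 + x_3**3 + 1
  leading term x_2*x_3**3: no divisor's leading term divides it; move x_2*x_3**3 to the remainder.
  leading term x_2*x_3**2: no divisor's leading term divides it; move x_2*x_3**2 to the remainder.
  leading term x_3**3: no divisor's leading term divides it; move x_3**3 to the remainder.
  leading term 1: no divisor's leading term divides it; move 1 to the remainder.
The remainder x_2*x_3**3 + x_2*x_3**2 + x_3**3 + 1 is nonzero, so it would be added as the next basis element.

S(g_1, g_3) = x_1*x_3 + x_1 + x_2**2*x_3 + x_2; remainder on division = x_2*x_3**3 + x_2*x_3**2 + x_3**3 + 1.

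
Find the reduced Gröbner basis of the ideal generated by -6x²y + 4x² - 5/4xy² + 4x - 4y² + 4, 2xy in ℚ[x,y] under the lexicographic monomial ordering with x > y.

G = {x² + x - y² + 1, xy, y³ - y}

The reduced Gröbner basis is the canonical form of the ideal for this ordering.

f_1 = -6x²y + 4x² - 5/4xy² + 4x - 4y² + 4, LT = x²y.
f_2 = 2xy, LT = xy.

S(f_1,f_2): lcm = x²y. S = -⅔x² + 5/24xy² - ⅔x + ⅔y² - ⅔.
  reduce S modulo (f_1, f_2):
  remainder -⅔x² - ⅔x + ⅔y² - ⅔ ≠ 0; add g_3 = -⅔x² - ⅔x + ⅔y² - ⅔ to the basis.

S(f_1,g_3): lcm = x²y. S = -⅔x² + 5/24xy² - xy - ⅔x + y³ + ⅔y² - y - ⅔.
  reduce S modulo (f_1, f_2, g_3):
  remainder y³ - y ≠ 0; add g_4 = y³ - y to the basis.

The other S-polynomials (S(f_2,g_3), S(f_1,g_4), S(f_2,g_4), S(g_3,g_4)) all reduce to 0 modulo the current basis, so we have a Gröbner basis.
Inter-reduce: drop elements whose leading term is divisible by another's, tail-reduce, and make monic.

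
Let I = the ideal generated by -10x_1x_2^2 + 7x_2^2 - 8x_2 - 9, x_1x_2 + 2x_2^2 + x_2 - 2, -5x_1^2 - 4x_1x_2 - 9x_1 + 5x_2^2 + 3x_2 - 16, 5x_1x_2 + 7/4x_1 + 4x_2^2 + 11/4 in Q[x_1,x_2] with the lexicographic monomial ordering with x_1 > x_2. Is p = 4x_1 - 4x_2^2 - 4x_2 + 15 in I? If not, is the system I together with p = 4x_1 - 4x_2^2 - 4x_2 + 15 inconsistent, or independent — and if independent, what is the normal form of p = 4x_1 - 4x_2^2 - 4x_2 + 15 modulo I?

Adjoining 4x_1 - 4x_2^2 - 4x_2 + 15 makes the ideal the whole ring: the system is inconsistent.

First compute the reduced Gröbner basis of I by Buchberger's algorithm.
f_1 = -10x_1x_2^2 + 7x_2^2 - 8x_2 - 9, LT = x_1x_2^2.
f_2 = x_1x_2 + 2x_2^2 + x_2 - 2, LT = x_1x_2.
f_3 = -5x_1^2 - 4x_1x_2 - 9x_1 + 5x_2^2 + 3x_2 - 16, LT = x_1^2.
f_4 = 5x_1x_2 + 7/4x_1 + 4x_2^2 + 11/4, LT = x_1x_2.

S(f_1,f_2): lcm = x_1x_2^2. S = -2x_2^3 - 17/10x_2^2 + 14/5x_2 + 9/10.
  leading term x_2^3: no divisor's leading term divides it; move -2x_2^3 to the remainder.
  leading term x_2^2: no divisor's leading term divides it; move -17/10x_2^2 to the remainder.
  leading term x_2: no divisor's leading term divides it; move 14/5x_2 to the remainder.
  leading term 1: no divisor's leading term divides it; move 9/10 to the remainder.
  remainder -2x_2^3 - 17/10x_2^2 + 14/5x_2 + 9/10 ≠ 0; add h_5 = -2x_2^3 - 17/10x_2^2 + 14/5x_2 + 9/10 to the basis.

S(f_1,f_3): lcm = x_1^2x_2^2. S = -4/5x_1x_2^3 - 5/2x_1x_2^2 + 4/5x_1x_2 + 9/10x_1 + x_2^4 + 3/5x_2^3 - 16/5x_2^2.
  leading term x_1x_2^3: subtract (2/25x_2)·f_1 from -4/5x_1x_2^3 - 5/2x_1x_2^2 + 4/5x_1x_2 + 9/10x_1 + x_2^4 + 3/5x_2^3 - 16/5x_2^2 → -5/2x_1x_2^2 + 4/5x_1x_2 + 9/10x_1 + x_2^4 + 1/25x_2^3 - 64/25x_2^2 + 18/25x_2
  leading term x_1x_2^2: subtract (1/4)·f_1 from -5/2x_1x_2^2 + 4/5x_1x_2 + 9/10x_1 + x_2^4 + 1/25x_2^3 - 64/25x_2^2 + 18/25x_2 → 4/5x_1x_2 + 9/10x_1 + x_2^4 + 1/25x_2^3 - 431/100x_2^2 + 68/25x_2 + 9/4
  leading term x_1x_2: subtract (4/5)·f_2 from 4/5x_1x_2 + 9/10x_1 + x_2^4 + 1/25x_2^3 - 431/100x_2^2 + 68/25x_2 + 9/4 → 9/10x_1 + x_2^4 + 1/25x_2^3 - 591/100x_2^2 + 48/25x_2 + 77/20
  leading term x_1: no divisor's leading term divides it; move 9/10x_1 to the remainder.
  leading term x_2^4: subtract (-1/2x_2)·h_5 from x_2^4 + 1/25x_2^3 - 591/100x_2^2 + 48/25x_2 + 77/20 → -81/100x_2^3 - 451/100x_2^2 + 237/100x_2 + 77/20
  leading term x_2^3: subtract (81/200)·h_5 from -81/100x_2^3 - 451/100x_2^2 + 237/100x_2 + 77/20 → -7643/2000x_2^2 + 309/250x_2 + 6971/2000
  leading term x_2^2: no divisor's leading term divides it; move -7643/2000x_2^2 to the remainder.
  leading term x_2: no divisor's leading term divides it; move 309/250x_2 to the remainder.
  leading term 1: no divisor's leading term divides it; move 6971/2000 to the remainder.
  remainder 9/10x_1 - 7643/2000x_2^2 + 309/250x_2 + 6971/2000 ≠ 0; add h_6 = 9/10x_1 - 7643/2000x_2^2 + 309/250x_2 + 6971/2000 to the basis.

S(f_1,f_4): lcm = x_1x_2^2. S = -7/20x_1x_2 - 4/5x_2^3 - 7/10x_2^2 + 1/4x_2 + 9/10.
  leading term x_1x_2: subtract (-7/20)·f_2 from -7/20x_1x_2 - 4/5x_2^3 - 7/10x_2^2 + 1/4x_2 + 9/10 → -4/5x_2^3 + 3/5x_2 + 1/5
  leading term x_2^3: subtract (2/5)·h_5 from -4/5x_2^3 + 3/5x_2 + 1/5 → 17/25x_2^2 - 13/25x_2 - 4/25
  leading term x_2^2: no divisor's leading term divides it; move 17/25x_2^2 to the remainder.
  leading term x_2: no divisor's leading term divides it; move -13/25x_2 to the remainder.
  leading term 1: no divisor's leading term divides it; move -4/25 to the remainder.
  remainder 17/25x_2^2 - 13/25x_2 - 4/25 ≠ 0; add h_7 = 17/25x_2^2 - 13/25x_2 - 4/25 to the basis.

S(f_2,f_3): lcm = x_1^2x_2. S = 6/5x_1x_2^2 - 4/5x_1x_2 - 2x_1 + x_2^3 + 3/5x_2^2 - 16/5x_2.
  leading term x_1x_2^2: subtract (-3/25)·f_1 from 6/5x_1x_2^2 - 4/5x_1x_2 - 2x_1 + x_2^3 + 3/5x_2^2 - 16/5x_2 → -4/5x_1x_2 - 2x_1 + x_2^3 + 36/25x_2^2 - 104/25x_2 - 27/25
  leading term x_1x_2: subtract (-4/5)·f_2 from -4/5x_1x_2 - 2x_1 + x_2^3 + 36/25x_2^2 - 104/25x_2 - 27/25 → -2x_1 + x_2^3 + 76/25x_2^2 - 84/25x_2 - 67/25
  leading term x_1: subtract (-20/9)·h_6 from -2x_1 + x_2^3 + 76/25x_2^2 - 84/25x_2 - 67/25 → x_2^3 - 4907/900x_2^2 - 46/75x_2 + 4559/900
  leading term x_2^3: subtract (-1/2)·h_5 from x_2^3 - 4907/900x_2^2 - 46/75x_2 + 4559/900 → -1418/225x_2^2 + 59/75x_2 + 1241/225
  leading term x_2^2: subtract (-1418/153)·h_7 from -1418/225x_2^2 + 59/75x_2 + 1241/225 → -617/153x_2 + 617/153
  leading term x_2: no divisor's leading term divides it; move -617/153x_2 to the remainder.
  leading term 1: no divisor's leading term divides it; move 617/153 to the remainder.
  remainder -617/153x_2 + 617/153 ≠ 0; add h_8 = -617/153x_2 + 617/153 to the basis.

The other S-polynomials (S(f_2,f_4), S(f_3,f_4), S(f_1,h_5), S(f_2,h_5), S(f_3,h_5), S(f_4,h_5), S(f_1,h_6), S(f_2,h_6), S(f_3,h_6), S(f_4,h_6), S(h_5,h_6), S(f_1,h_7), S(f_2,h_7), S(f_3,h_7), S(f_4,h_7), S(h_5,h_7), S(h_6,h_7), S(f_1,h_8), S(f_2,h_8), S(f_3,h_8), S(f_4,h_8), S(h_5,h_8), S(h_6,h_8), S(h_7,h_8)) all reduce to 0 modulo the current basis, so we have a Gröbner basis.
Inter-reduce: drop elements whose leading term is divisible by another's, tail-reduce, and make monic.
Reduced Gröbner basis: {x_1 + 1, x_2 - 1}.
Label its elements g_1 = x_1 + 1, g_2 = x_2 - 1.

Reduce p = 4x_1 - 4x_2^2 - 4x_2 + 15 modulo G:
  leading term x_1: subtract (4)·g_1 from 4x_1 - 4x_2^2 - 4x_2 + 15 → -4x_2^2 - 4x_2 + 11
  leading term x_2^2: subtract (-4x_2)·g_2 from -4x_2^2 - 4x_2 + 11 → -8x_2 + 11
  leading term x_2: subtract (-8)·g_2 from -8x_2 + 11 → 3
  leading term 1: no divisor's leading term divides it; move 3 to the remainder.
  normal form = 3.
The normal form is nonzero, so p ∉ I. Since p minus its normal form lies in I, I + (p) = I + (r) where r = 3; decide whether this ideal is the whole ring.
Here r = 3 is a nonzero constant, hence a unit: 1 ∈ I + (p), the Gröbner basis of I + (p) is {1}, and the enlarged system has no common solution — adjoining p is inconsistent.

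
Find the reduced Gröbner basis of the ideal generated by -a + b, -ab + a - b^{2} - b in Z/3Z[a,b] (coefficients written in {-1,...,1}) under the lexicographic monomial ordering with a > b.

G = {a - b, b^{2}}

Buchberger's algorithm terminates because the ascending chain of leading-term ideals stabilizes.

f_1 = -a + b, LT = a.
f_2 = -ab + a - b^{2} - b, LT = ab.

S(f_1,f_2): lcm = ab. S = a + b^{2} - b.
  reduce S modulo (f_1, f_2):
  remainder b^{2} ≠ 0; add g_3 = b^{2} to the basis.

The other S-polynomials (S(f_1,g_3), S(f_2,g_3)) all reduce to 0 modulo the current basis, so we have a Gröbner basis.
Inter-reduce: drop elements whose leading term is divisible by another's, tail-reduce, and make monic.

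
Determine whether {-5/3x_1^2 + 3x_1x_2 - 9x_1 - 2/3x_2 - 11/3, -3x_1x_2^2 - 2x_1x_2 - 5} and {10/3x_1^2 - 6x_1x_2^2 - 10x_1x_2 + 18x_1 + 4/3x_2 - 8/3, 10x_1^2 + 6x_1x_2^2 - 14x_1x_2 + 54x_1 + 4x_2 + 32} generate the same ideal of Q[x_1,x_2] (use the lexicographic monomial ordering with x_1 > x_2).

Since reduced Gröbner bases are canonical representatives of ideals under a given ordering, it suffices to compute and compare them.
Buchberger on the first generating set:
f_1 = -5/3x_1^2 + 3x_1x_2 - 9x_1 - 2/3x_2 - 11/3, LT = x_1^2.
f_2 = -3x_1x_2^2 - 2x_1x_2 - 5, LT = x_1x_2^2.

S(f_1,f_2): lcm = x_1^2x_2^2. S = -2/3x_1^2x_2 - 9/5x_1x_2^3 + 27/5x_1x_2^2 - 5/3x_1 + 2/5x_2^3 + 11/5x_2^2.
  leading term x_1^2x_2: subtract (2/5x_2)·f_1 from -2/3x_1^2x_2 - 9/5x_1x_2^3 + 27/5x_1x_2^2 - 5/3x_1 + 2/5x_2^3 + 11/5x_2^2 → -9/5x_1x_2^3 + 21/5x_1x_2^2 + 18/5x_1x_2 - 5/3x_1 + 2/5x_2^3 + 37/15x_2^2 + 22/15x_2
  leading term x_1x_2^3: subtract (3/5x_2)·f_2 from -9/5x_1x_2^3 + 21/5x_1x_2^2 + 18/5x_1x_2 - 5/3x_1 + 2/5x_2^3 + 37/15x_2^2 + 22/15x_2 → 27/5x_1x_2^2 + 18/5x_1x_2 - 5/3x_1 + 2/5x_2^3 + 37/15x_2^2 + 67/15x_2
  leading term x_1x_2^2: subtract (-9/5)·f_2 from 27/5x_1x_2^2 + 18/5x_1x_2 - 5/3x_1 + 2/5x_2^3 + 37/15x_2^2 + 67/15x_2 → -5/3x_1 + 2/5x_2^3 + 37/15x_2^2 + 67/15x_2 - 9
  leading term x_1: no divisor's leading term divides it; move -5/3x_1 to the remainder.
  leading term x_2^3: no divisor's leading term divides it; move 2/5x_2^3 to the remainder.
  leading term x_2^2: no divisor's leading term divides it; move 37/15x_2^2 to the remainder.
  leading term x_2: no divisor's leading term divides it; move 67/15x_2 to the remainder.
  leading term 1: no divisor's leading term divides it; move -9 to the remainder.
  remainder -5/3x_1 + 2/5x_2^3 + 37/15x_2^2 + 67/15x_2 - 9 ≠ 0; add g_3 = -5/3x_1 + 2/5x_2^3 + 37/15x_2^2 + 67/15x_2 - 9 to the basis.

S(f_2,g_3): lcm = x_1x_2^2. S = 2/3x_1x_2 + 6/25x_2^5 + 37/25x_2^4 + 67/25x_2^3 - 27/5x_2^2 + 5/3.
  leading term x_1x_2: subtract (-2/5x_2)·g_3 from 2/3x_1x_2 + 6/25x_2^5 + 37/25x_2^4 + 67/25x_2^3 - 27/5x_2^2 + 5/3 → 6/25x_2^5 + 41/25x_2^4 + 11/3x_2^3 - 271/75x_2^2 - 18/5x_2 + 5/3
  leading term x_2^5: no divisor's leading term divides it; move 6/25x_2^5 to the remainder.
  leading term x_2^4: no divisor's leading term divides it; move 41/25x_2^4 to the remainder.
  leading term x_2^3: no divisor's leading term divides it; move 11/3x_2^3 to the remainder.
  leading term x_2^2: no divisor's leading term divides it; move -271/75x_2^2 to the remainder.
  leading term x_2: no divisor's leading term divides it; move -18/5x_2 to the remainder.
  leading term 1: no divisor's leading term divides it; move 5/3 to the remainder.
  remainder 6/25x_2^5 + 41/25x_2^4 + 11/3x_2^3 - 271/75x_2^2 - 18/5x_2 + 5/3 ≠ 0; add g_4 = 6/25x_2^5 + 41/25x_2^4 + 11/3x_2^3 - 271/75x_2^2 - 18/5x_2 + 5/3 to the basis.

The other S-polynomials (S(f_1,g_3), S(f_1,g_4), S(f_2,g_4), S(g_3,g_4)) all reduce to 0 modulo the current basis, so we have a Gröbner basis.
Inter-reduce: drop elements whose leading term is divisible by another's, tail-reduce, and make monic.
Reduced Gröbner basis: {x_1 - 6/25x_2^3 - 37/25x_2^2 - 67/25x_2 + 27/5, x_2^5 + 41/6x_2^4 + 275/18x_2^3 - 271/18x_2^2 - 15x_2 + 125/18}.

Buchberger on the second generating set:
h_1 = 10/3x_1^2 - 6x_1x_2^2 - 10x_1x_2 + 18x_1 + 4/3x_2 - 8/3, LT = x_1^2.
h_2 = 10x_1^2 + 6x_1x_2^2 - 14x_1x_2 + 54x_1 + 4x_2 + 32, LT = x_1^2.

S(h_1,h_2): lcm = x_1^2. S = -12/5x_1x_2^2 - 8/5x_1x_2 - 4.
  leading term x_1x_2^2: no divisor's leading term divides it; move -12/5x_1x_2^2 to the remainder.
  leading term x_1x_2: no divisor's leading term divides it; move -8/5x_1x_2 to the remainder.
  leading term 1: no divisor's leading term divides it; move -4 to the remainder.
  remainder -12/5x_1x_2^2 - 8/5x_1x_2 - 4 ≠ 0; add k_3 = -12/5x_1x_2^2 - 8/5x_1x_2 - 4 to the basis.

S(h_1,k_3): lcm = x_1^2x_2^2. S = -2/3x_1^2x_2 - 9/5x_1x_2^4 - 3x_1x_2^3 + 27/5x_1x_2^2 - 5/3x_1 + 2/5x_2^3 - 4/5x_2^2.
  leading term x_1^2x_2: subtract (-1/5x_2)·h_1 from -2/3x_1^2x_2 - 9/5x_1x_2^4 - 3x_1x_2^3 + 27/5x_1x_2^2 - 5/3x_1 + 2/5x_2^3 - 4/5x_2^2 → -9/5x_1x_2^4 - 21/5x_1x_2^3 + 17/5x_1x_2^2 + 18/5x_1x_2 - 5/3x_1 + 2/5x_2^3 - 8/15x_2^2 - 8/15x_2
  leading term x_1x_2^4: subtract (3/4x_2^2)·k_3 from -9/5x_1x_2^4 - 21/5x_1x_2^3 + 17/5x_1x_2^2 + 18/5x_1x_2 - 5/3x_1 + 2/5x_2^3 - 8/15x_2^2 - 8/15x_2 → -3x_1x_2^3 + 17/5x_1x_2^2 + 18/5x_1x_2 - 5/3x_1 + 2/5x_2^3 + 37/15x_2^2 - 8/15x_2
  leading term x_1x_2^3: subtract (5/4x_2)·k_3 from -3x_1x_2^3 + 17/5x_1x_2^2 + 18/5x_1x_2 - 5/3x_1 + 2/5x_2^3 + 37/15x_2^2 - 8/15x_2 → 27/5x_1x_2^2 + 18/5x_1x_2 - 5/3x_1 + 2/5x_2^3 + 37/15x_2^2 + 67/15x_2
  leading term x_1x_2^2: subtract (-9/4)·k_3 from 27/5x_1x_2^2 + 18/5x_1x_2 - 5/3x_1 + 2/5x_2^3 + 37/15x_2^2 + 67/15x_2 → -5/3x_1 + 2/5x_2^3 + 37/15x_2^2 + 67/15x_2 - 9
  leading term x_1: no divisor's leading term divides it; move -5/3x_1 to the remainder.
  leading term x_2^3: no divisor's leading term divides it; move 2/5x_2^3 to the remainder.
  leading term x_2^2: no divisor's leading term divides it; move 37/15x_2^2 to the remainder.
  leading term x_2: no divisor's leading term divides it; move 67/15x_2 to the remainder.
  leading term 1: no divisor's leading term divides it; move -9 to the remainder.
  remainder -5/3x_1 + 2/5x_2^3 + 37/15x_2^2 + 67/15x_2 - 9 ≠ 0; add k_4 = -5/3x_1 + 2/5x_2^3 + 37/15x_2^2 + 67/15x_2 - 9 to the basis.

S(k_3,k_4): lcm = x_1x_2^2. S = 2/3x_1x_2 + 6/25x_2^5 + 37/25x_2^4 + 67/25x_2^3 - 27/5x_2^2 + 5/3.
  leading term x_1x_2: subtract (-2/5x_2)·k_4 from 2/3x_1x_2 + 6/25x_2^5 + 37/25x_2^4 + 67/25x_2^3 - 27/5x_2^2 + 5/3 → 6/25x_2^5 + 41/25x_2^4 + 11/3x_2^3 - 271/75x_2^2 - 18/5x_2 + 5/3
  leading term x_2^5: no divisor's leading term divides it; move 6/25x_2^5 to the remainder.
  leading term x_2^4: no divisor's leading term divides it; move 41/25x_2^4 to the remainder.
  leading term x_2^3: no divisor's leading term divides it; move 11/3x_2^3 to the remainder.
  leading term x_2^2: no divisor's leading term divides it; move -271/75x_2^2 to the remainder.
  leading term x_2: no divisor's leading term divides it; move -18/5x_2 to the remainder.
  leading term 1: no divisor's leading term divides it; move 5/3 to the remainder.
  remainder 6/25x_2^5 + 41/25x_2^4 + 11/3x_2^3 - 271/75x_2^2 - 18/5x_2 + 5/3 ≠ 0; add k_5 = 6/25x_2^5 + 41/25x_2^4 + 11/3x_2^3 - 271/75x_2^2 - 18/5x_2 + 5/3 to the basis.

The other S-polynomials (S(h_2,k_3), S(h_1,k_4), S(h_2,k_4), S(h_1,k_5), S(h_2,k_5), S(k_3,k_5), S(k_4,k_5)) all reduce to 0 modulo the current basis, so we have a Gröbner basis.
Inter-reduce: drop elements whose leading term is divisible by another's, tail-reduce, and make monic.
Reduced Gröbner basis: {x_1 - 6/25x_2^3 - 37/25x_2^2 - 67/25x_2 + 27/5, x_2^5 + 41/6x_2^4 + 275/18x_2^3 - 271/18x_2^2 - 15x_2 + 125/18}.

Same reduced basis, so the two generating sets span the same ideal.
The same test decides containment: I ⊆ J iff every generator of I reduces to 0 modulo a Gröbner basis of J.

Yes, the ideals are equal.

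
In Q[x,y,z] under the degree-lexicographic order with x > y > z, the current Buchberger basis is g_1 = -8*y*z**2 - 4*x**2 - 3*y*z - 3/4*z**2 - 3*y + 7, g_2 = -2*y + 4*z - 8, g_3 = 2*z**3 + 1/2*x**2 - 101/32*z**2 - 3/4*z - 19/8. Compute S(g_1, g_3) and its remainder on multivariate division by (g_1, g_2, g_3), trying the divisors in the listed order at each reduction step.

S(g_1, g_3) = -1/4*x**2*y + 1/2*x**2*z + 125/64*y*z**2 + 3/32*z**3 + 3/4*y*z + 19/16*y - 7/8*z; remainder on division = 0.

lcm(LM(g_1), LM(g_3)) = y*z**3.
S = (lcm/LT(g_1))·g_1 − (lcm/LT(g_3))·g_3 = -1/4*x**2*y + 1/2*x**2*z + 125/64*y*z**2 + 3/32*z**3 + 3/4*y*z + 19/16*y - 7/8*z.
Reduce S modulo (g_1, g_2, g_3) in that order:
  leading term x**2*y: subtract (1/8*x**2)·g_2 from -1/4*x**2*y + 1/2*x**2*z + 125/64*y*z**2 + 3/32*z**3 + 3/4*y*z + 19/16*y - 7/8*z → 125/64*y*z**2 + 3/32*z**3 + x**2 + 3/4*y*z + 19/16*y - 7/8*z
  leading term y*z**2: subtract (-125/512)·g_1 from 125/64*y*z**2 + 3/32*z**3 + x**2 + 3/4*y*z + 19/16*y - 7/8*z → 3/32*z**3 + 3/128*x**2 + 9/512*y*z - 375/2048*z**2 + 233/512*y - 7/8*z + 875/512
  leading term z**3: subtract (3/64)·g_3 from 3/32*z**3 + 3/128*x**2 + 9/512*y*z - 375/2048*z**2 + 233/512*y - 7/8*z + 875/512 → 9/512*y*z - 9/256*z**2 + 233/512*y - 215/256*z + 233/128
  leading term y*z: subtract (-9/1024*z)·g_2 from 9/512*y*z - 9/256*z**2 + 233/512*y - 215/256*z + 233/128 → 233/512*y - 233/256*z + 233/128
  leading term y: subtract (-233/1024)·g_2 from 233/512*y - 233/256*z + 233/128 → 0
The remainder is 0, so this S-polynomial contributes no new basis element.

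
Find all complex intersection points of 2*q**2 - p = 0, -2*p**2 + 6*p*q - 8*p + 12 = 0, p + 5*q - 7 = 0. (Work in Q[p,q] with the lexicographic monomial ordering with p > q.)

Compute a lex Gröbner basis by Buchberger's algorithm.
f_1 = -p + 2*q**2, LT = p.
f_2 = -2*p**2 + 6*p*q - 8*p + 12, LT = p**2.
f_3 = p + 5*q - 7, LT = p.

S(f_1,f_2): lcm = p**2. S = -2*p*q**2 + 3*p*q - 4*p + 6.
  leading term p*q**2: subtract (2*q**2)·f_1 from -2*p*q**2 + 3*p*q - 4*p + 6 → 3*p*q - 4*p - 4*q**4 + 6
  leading term p*q: subtract (-3*q)·f_1 from 3*p*q - 4*p - 4*q**4 + 6 → -4*p - 4*q**4 + 6*q**3 + 6
  leading term p: subtract (4)·f_1 from -4*p - 4*q**4 + 6*q**3 + 6 → -4*q**4 + 6*q**3 - 8*q**2 + 6
  leading term q**4: no divisor's leading term divides it; move -4*q**4 to the remainder.
  leading term q**3: no divisor's leading term divides it; move 6*q**3 to the remainder.
  leading term q**2: no divisor's leading term divides it; move -8*q**2 to the remainder.
  leading term 1: no divisor's leading term divides it; move 6 to the remainder.
  remainder -4*q**4 + 6*q**3 - 8*q**2 + 6 ≠ 0; add h_4 = -4*q**4 + 6*q**3 - 8*q**2 + 6 to the basis.

S(f_1,f_3): lcm = p. S = -2*q**2 - 5*q + 7.
  leading term q**2: no divisor's leading term divides it; move -2*q**2 to the remainder.
  leading term q: no divisor's leading term divides it; move -5*q to the remainder.
  leading term 1: no divisor's leading term divides it; move 7 to the remainder.
  remainder -2*q**2 - 5*q + 7 ≠ 0; add h_5 = -2*q**2 - 5*q + 7 to the basis.

S(f_2,f_3): lcm = p**2. S = -8*p*q + 11*p - 6.
  leading term p*q: subtract (8*q)·f_1 from -8*p*q + 11*p - 6 → 11*p - 16*q**3 - 6
  leading term p: subtract (-11)·f_1 from 11*p - 16*q**3 - 6 → -16*q**3 + 22*q**2 - 6
  leading term q**3: subtract (8*q)·h_5 from -16*q**3 + 22*q**2 - 6 → 62*q**2 - 56*q - 6
  leading term q**2: subtract (-31)·h_5 from 62*q**2 - 56*q - 6 → -211*q + 211
  leading term q: no divisor's leading term divides it; move -211*q to the remainder.
  leading term 1: no divisor's leading term divides it; move 211 to the remainder.
  remainder -211*q + 211 ≠ 0; add h_6 = -211*q + 211 to the basis.

The other S-polynomials (S(f_1,h_4), S(f_2,h_4), S(f_3,h_4), S(f_1,h_5), S(f_2,h_5), S(f_3,h_5), S(h_4,h_5), S(f_1,h_6), S(f_2,h_6), S(f_3,h_6), S(h_4,h_6), S(h_5,h_6)) all reduce to 0 modulo the current basis, so we have a Gröbner basis.
Inter-reduce: drop elements whose leading term is divisible by another's, tail-reduce, and make monic.
Reduced Gröbner basis: {p - 2, q - 1}.

The lex basis is triangular: the last element involves only q. Solving q - 1 = 0 gives q ∈ {1}; substituting each value into the earlier elements determines the remaining variables.
  q = 1: the earlier basis element becomes p - 2 = 0, giving p = 2 — point (2, 1).

{(2, 1)}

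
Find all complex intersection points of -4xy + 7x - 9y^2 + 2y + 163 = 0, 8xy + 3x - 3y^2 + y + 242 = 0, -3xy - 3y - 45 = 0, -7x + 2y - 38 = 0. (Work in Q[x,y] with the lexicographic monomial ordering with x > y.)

Compute a lex Gröbner basis by Buchberger's algorithm.
f_1 = -4xy + 7x - 9y^2 + 2y + 163, LT = xy.
f_2 = 8xy + 3x - 3y^2 + y + 242, LT = xy.
f_3 = -3xy - 3y - 45, LT = xy.
f_4 = -7x + 2y - 38, LT = x.

S(f_1,f_2): lcm = xy. S = -17/8x + 21/8y^2 - 5/8y - 71.
  leading term x: subtract (17/56)·f_4 from -17/8x + 21/8y^2 - 5/8y - 71 → 21/8y^2 - 69/56y - 1665/28
  leading term y^2: no divisor's leading term divides it; move 21/8y^2 to the remainder.
  leading term y: no divisor's leading term divides it; move -69/56y to the remainder.
  leading term 1: no divisor's leading term divides it; move -1665/28 to the remainder.
  remainder 21/8y^2 - 69/56y - 1665/28 ≠ 0; add h_5 = 21/8y^2 - 69/56y - 1665/28 to the basis.

S(f_1,f_3): lcm = xy. S = -7/4x + 9/4y^2 - 3/2y - 223/4.
  leading term x: subtract (1/4)·f_4 from -7/4x + 9/4y^2 - 3/2y - 223/4 → 9/4y^2 - 2y - 185/4
  leading term y^2: subtract (6/7)·h_5 from 9/4y^2 - 2y - 185/4 → -185/196y + 925/196
  leading term y: no divisor's leading term divides it; move -185/196y to the remainder.
  leading term 1: no divisor's leading term divides it; move 925/196 to the remainder.
  remainder -185/196y + 925/196 ≠ 0; add h_6 = -185/196y + 925/196 to the basis.

The other S-polynomials (S(f_1,f_4), S(f_2,f_3), S(f_2,f_4), S(f_3,f_4), S(f_1,h_5), S(f_2,h_5), S(f_3,h_5), S(f_4,h_5), S(f_1,h_6), S(f_2,h_6), S(f_3,h_6), S(f_4,h_6), S(h_5,h_6)) all reduce to 0 modulo the current basis, so we have a Gröbner basis.
Inter-reduce: drop elements whose leading term is divisible by another's, tail-reduce, and make monic.
Reduced Gröbner basis: {x + 4, y - 5}.

A lex Gröbner basis eliminates variables successively. Here y - 5 depends only on y, with roots {5}; lifting each root through the earlier basis elements recovers the full solutions.
  y = 5: the earlier basis element becomes x + 4 = 0, giving x = -4 — point (-4, 5).
Substituting each solution back into the original system confirms all equations vanish.

{(-4, 5)}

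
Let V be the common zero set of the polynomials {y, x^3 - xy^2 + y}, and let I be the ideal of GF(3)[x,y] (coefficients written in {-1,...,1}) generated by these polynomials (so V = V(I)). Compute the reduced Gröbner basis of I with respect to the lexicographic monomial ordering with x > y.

f_1 = y, LT = y.
f_2 = x^3 - xy^2 + y, LT = x^3.

The S-polynomials (S(f_1,f_2)) all reduce to 0 modulo the current basis, so we have a Gröbner basis.

G = {x^3, y}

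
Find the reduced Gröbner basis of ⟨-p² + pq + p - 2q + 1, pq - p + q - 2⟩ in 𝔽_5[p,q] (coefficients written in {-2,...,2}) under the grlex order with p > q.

f_1 = -p² + pq + p - 2q + 1, LT = p².
f_2 = pq - p + q - 2, LT = pq.

S(f_1,f_2): lcm = p²q. S = -pq² + p² - 2pq + 2q² + 2p - q.
  leading term pq²: subtract (-q)·f_2 from -pq² + p² - 2pq + 2q² + 2p - q → p² + 2pq - 2q² + 2p + 2q
  leading term p²: subtract (-1)·f_1 from p² + 2pq - 2q² + 2p + 2q → -2pq - 2q² - 2p + 1
  leading term pq: subtract (-2)·f_2 from -2pq - 2q² - 2p + 1 → -2q² + p + 2q + 2
  leading term q²: no divisor's leading term divides it; move -2q² to the remainder.
  leading term p: no divisor's leading term divides it; move p to the remainder.
  leading term q: no divisor's leading term divides it; move 2q to the remainder.
  leading term 1: no divisor's leading term divides it; move 2 to the remainder.
  remainder -2q² + p + 2q + 2 ≠ 0; add g_3 = -2q² + p + 2q + 2 to the basis.

S(f_1,g_3): leading monomials are coprime, so the S-polynomial reduces to 0 (Buchberger's first criterion).
S(f_2,g_3): lcm = pq². S = -2p² + q² + p - 2q.
  leading term p²: subtract (2)·f_1 from -2p² + q² + p - 2q → -2pq + q² - p + 2q - 2
  leading term pq: subtract (-2)·f_2 from -2pq + q² - p + 2q - 2 → q² + 2p - q - 1
  leading term q²: subtract (2)·g_3 from q² + 2p - q - 1 → 0
  remainder 0.

Every S-polynomial of the final basis reduces to 0, so we have a Gröbner basis.

G = {p² - 2p - 2q + 2, pq - p + q - 2, q² + 2p - q - 1}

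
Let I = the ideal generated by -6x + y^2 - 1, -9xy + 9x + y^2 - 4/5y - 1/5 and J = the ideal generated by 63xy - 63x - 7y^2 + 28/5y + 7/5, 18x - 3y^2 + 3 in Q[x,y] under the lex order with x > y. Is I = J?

Since reduced Gröbner bases are canonical representatives of ideals under a given ordering, it suffices to compute and compare them.
Buchberger on the first generating set:
f_1 = -6x + y^2 - 1, LT = x.
f_2 = -9xy + 9x + y^2 - 4/5y - 1/5, LT = xy.

S(f_1,f_2): lcm = xy. S = x - 1/6y^3 + 1/9y^2 + 7/90y - 1/45.
  leading term x: subtract (-1/6)·f_1 from x - 1/6y^3 + 1/9y^2 + 7/90y - 1/45 → -1/6y^3 + 5/18y^2 + 7/90y - 17/90
  leading term y^3: no divisor's leading term divides it; move -1/6y^3 to the remainder.
  leading term y^2: no divisor's leading term divides it; move 5/18y^2 to the remainder.
  leading term y: no divisor's leading term divides it; move 7/90y to the remainder.
  leading term 1: no divisor's leading term divides it; move -17/90 to the remainder.
  remainder -1/6y^3 + 5/18y^2 + 7/90y - 17/90 ≠ 0; add g_3 = -1/6y^3 + 5/18y^2 + 7/90y - 17/90 to the basis.

The other S-polynomials (S(f_1,g_3), S(f_2,g_3)) all reduce to 0 modulo the current basis, so we have a Gröbner basis.
Inter-reduce: drop elements whose leading term is divisible by another's, tail-reduce, and make monic.
Reduced Gröbner basis: {x - 1/6y^2 + 1/6, y^3 - 5/3y^2 - 7/15y + 17/15}.

Buchberger on the second generating set:
h_1 = 63xy - 63x - 7y^2 + 28/5y + 7/5, LT = xy.
h_2 = 18x - 3y^2 + 3, LT = x.

S(h_1,h_2): lcm = xy. S = -x + 1/6y^3 - 1/9y^2 - 7/90y + 1/45.
  leading term x: subtract (-1/18)·h_2 from -x + 1/6y^3 - 1/9y^2 - 7/90y + 1/45 → 1/6y^3 - 5/18y^2 - 7/90y + 17/90
  leading term y^3: no divisor's leading term divides it; move 1/6y^3 to the remainder.
  leading term y^2: no divisor's leading term divides it; move -5/18y^2 to the remainder.
  leading term y: no divisor's leading term divides it; move -7/90y to the remainder.
  leading term 1: no divisor's leading term divides it; move 17/90 to the remainder.
  remainder 1/6y^3 - 5/18y^2 - 7/90y + 17/90 ≠ 0; add k_3 = 1/6y^3 - 5/18y^2 - 7/90y + 17/90 to the basis.

The other S-polynomials (S(h_1,k_3), S(h_2,k_3)) all reduce to 0 modulo the current basis, so we have a Gröbner basis.
Inter-reduce: drop elements whose leading term is divisible by another's, tail-reduce, and make monic.
Reduced Gröbner basis: {x - 1/6y^2 + 1/6, y^3 - 5/3y^2 - 7/15y + 17/15}.

The two bases agree; hence the ideals are identical.

Yes, the ideals are equal.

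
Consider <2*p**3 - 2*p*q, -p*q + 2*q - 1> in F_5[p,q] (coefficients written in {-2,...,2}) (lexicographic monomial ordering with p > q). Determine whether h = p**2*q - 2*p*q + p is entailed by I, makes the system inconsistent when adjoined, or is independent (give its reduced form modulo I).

First compute the reduced Gröbner basis of I by Buchberger's algorithm.
f_1 = 2*p**3 - 2*p*q, LT = p**3.
f_2 = -p*q + 2*q - 1, LT = p*q.

S(f_1,f_2): lcm = p**3*q. S = 2*p**2*q - p**2 - p*q**2.
  reduce S modulo (f_1, f_2):
  remainder -p**2 - 2*p - 2*q**2 - q + 1 ≠ 0; add k_3 = -p**2 - 2*p - 2*q**2 - q + 1 to the basis.

S(f_2,k_3): lcm = p**2*q. S = p*q + p - 2*q**3 - q**2 + q.
  reduce S modulo (f_1, f_2, k_3):
  remainder p - 2*q**3 - q**2 - 2*q - 1 ≠ 0; add k_4 = p - 2*q**3 - q**2 - 2*q - 1 to the basis.

S(f_2,k_4): lcm = p*q. S = 2*q**4 + q**3 + 2*q**2 - q + 1.
  reduce S modulo (f_1, f_2, k_3, k_4):
  remainder 2*q**4 + q**3 + 2*q**2 - q + 1 ≠ 0; add k_5 = 2*q**4 + q**3 + 2*q**2 - q + 1 to the basis.

The other S-polynomials (S(f_1,k_3), S(f_1,k_4), S(k_3,k_4), S(f_1,k_5), S(f_2,k_5), S(k_3,k_5), S(k_4,k_5)) all reduce to 0 modulo the current basis, so we have a Gröbner basis.
Inter-reduce: drop elements whose leading term is divisible by another's, tail-reduce, and make monic.
Reduced Gröbner basis: {p - 2*q**3 - q**2 - 2*q - 1, q**4 - 2*q**3 + q**2 + 2*q - 2}.
Label its elements g_1 = p - 2*q**3 - q**2 - 2*q - 1, g_2 = q**4 - 2*q**3 + q**2 + 2*q - 2.

Reduce h = p**2*q - 2*p*q + p modulo G:
  leading term p**2*q: subtract (p*q)·g_1 from p**2*q - 2*p*q + p → 2*p*q**4 + p*q**3 + 2*p*q**2 - p*q + p
  leading term p*q**4: subtract (2*q**4)·g_1 from 2*p*q**4 + p*q**3 + 2*p*q**2 - p*q + p → p*q**3 + 2*p*q**2 - p*q + p - q**7 + 2*q**6 - q**5 + 2*q**4
  leading term p*q**3: subtract (q**3)·g_1 from p*q**3 + 2*p*q**2 - p*q + p - q**7 + 2*q**6 - q**5 + 2*q**4 → 2*p*q**2 - p*q + p - q**7 - q**6 - q**4 + q**3
  leading term p*q**2: subtract (2*q**2)·g_1 from 2*p*q**2 - p*q + p - q**7 - q**6 - q**4 + q**3 → -p*q + p - q**7 - q**6 - q**5 + q**4 + 2*q**2
  leading term p*q: subtract (-q)·g_1 from -p*q + p - q**7 - q**6 - q**5 + q**4 + 2*q**2 → p - q**7 - q**6 - q**5 - q**4 - q**3 - q
  leading term p: subtract (1)·g_1 from p - q**7 - q**6 - q**5 - q**4 - q**3 - q → -q**7 - q**6 - q**5 - q**4 + q**3 + q**2 + q + 1
  leading term q**7: subtract (-q**3)·g_2 from -q**7 - q**6 - q**5 - q**4 + q**3 + q**2 + q + 1 → 2*q**6 + q**4 - q**3 + q**2 + q + 1
  leading term q**6: subtract (2*q**2)·g_2 from 2*q**6 + q**4 - q**3 + q**2 + q + 1 → -q**5 - q**4 + q + 1
  leading term q**5: subtract (-q)·g_2 from -q**5 - q**4 + q + 1 → 2*q**4 + q**3 + 2*q**2 - q + 1
  leading term q**4: subtract (2)·g_2 from 2*q**4 + q**3 + 2*q**2 - q + 1 → 0
  normal form = 0.
Since the normal form is 0, h ∈ I.

The remainder on division by a Gröbner basis is unique — it is the normal form.

p**2*q - 2*p*q + p lies in I (it reduces to 0).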